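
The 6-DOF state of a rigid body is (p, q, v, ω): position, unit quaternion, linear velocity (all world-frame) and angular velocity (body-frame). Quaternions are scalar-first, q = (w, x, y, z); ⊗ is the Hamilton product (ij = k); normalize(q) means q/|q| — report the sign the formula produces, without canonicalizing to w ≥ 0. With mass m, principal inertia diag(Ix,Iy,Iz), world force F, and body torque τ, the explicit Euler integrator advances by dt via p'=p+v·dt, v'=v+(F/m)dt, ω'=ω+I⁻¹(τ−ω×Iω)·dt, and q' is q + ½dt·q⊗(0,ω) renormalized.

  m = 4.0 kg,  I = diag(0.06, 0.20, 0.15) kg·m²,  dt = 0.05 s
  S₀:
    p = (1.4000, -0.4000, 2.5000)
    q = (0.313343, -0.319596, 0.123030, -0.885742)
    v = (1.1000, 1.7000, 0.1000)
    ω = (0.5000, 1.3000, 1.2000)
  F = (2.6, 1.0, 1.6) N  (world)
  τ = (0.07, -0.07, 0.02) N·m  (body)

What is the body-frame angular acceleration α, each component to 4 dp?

precession coupling ω×(Iω) = (-0.0780, -0.0540, 0.0910)
(τ − ω×Iω)/I = (2.4667, -0.0800, -0.4733)

α = (2.4667, -0.0800, -0.4733)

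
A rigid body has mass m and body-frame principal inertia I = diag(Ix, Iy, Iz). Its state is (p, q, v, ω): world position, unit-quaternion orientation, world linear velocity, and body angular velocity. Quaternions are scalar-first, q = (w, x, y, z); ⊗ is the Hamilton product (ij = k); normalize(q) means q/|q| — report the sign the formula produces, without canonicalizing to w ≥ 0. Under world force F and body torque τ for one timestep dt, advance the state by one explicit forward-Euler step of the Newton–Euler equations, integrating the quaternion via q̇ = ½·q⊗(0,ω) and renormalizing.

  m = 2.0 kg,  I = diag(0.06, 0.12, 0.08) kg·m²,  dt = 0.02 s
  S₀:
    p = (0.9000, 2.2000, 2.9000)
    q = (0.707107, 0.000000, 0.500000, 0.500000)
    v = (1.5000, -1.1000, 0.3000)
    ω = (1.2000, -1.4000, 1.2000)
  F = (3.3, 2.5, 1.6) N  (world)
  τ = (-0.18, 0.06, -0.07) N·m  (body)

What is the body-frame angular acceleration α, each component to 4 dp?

α = (-4.1200, 0.7400, 0.3850)

precession coupling ω×(Iω) = (0.0672, -0.0288, -0.1008)
α = I⁻¹(τ − ω×Iω) = (-4.1200, 0.7400, 0.3850)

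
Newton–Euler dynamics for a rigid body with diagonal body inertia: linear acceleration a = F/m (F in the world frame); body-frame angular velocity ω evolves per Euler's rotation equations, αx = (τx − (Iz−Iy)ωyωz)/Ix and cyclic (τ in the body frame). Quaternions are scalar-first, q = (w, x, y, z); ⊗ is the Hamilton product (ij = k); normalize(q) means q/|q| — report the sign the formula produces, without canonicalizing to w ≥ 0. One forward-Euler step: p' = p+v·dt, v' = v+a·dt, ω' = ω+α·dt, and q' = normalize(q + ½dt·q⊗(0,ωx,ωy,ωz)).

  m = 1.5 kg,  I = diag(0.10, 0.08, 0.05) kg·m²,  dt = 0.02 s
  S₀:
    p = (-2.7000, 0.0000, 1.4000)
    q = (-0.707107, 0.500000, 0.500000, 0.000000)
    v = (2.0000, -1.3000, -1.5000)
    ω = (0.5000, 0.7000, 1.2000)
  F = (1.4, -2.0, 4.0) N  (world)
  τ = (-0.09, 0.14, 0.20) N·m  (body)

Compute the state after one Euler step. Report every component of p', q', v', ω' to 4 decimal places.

ω×(Iω) gyroscopic = (-0.0252, 0.0300, -0.0070)
(τ − ω×Iω)/I = (-0.6480, 1.3750, 4.1400)
ω + α·dt = (0.4870, 0.7275, 1.2828)
Hamilton product q⊗(0,ω) = (-0.6000000, 0.2464465, -1.0949749, -0.7485284)
q + ½dt·q⊗(0,ω), renormalized = (-0.7130, 0.5024, 0.4890, -0.0075)
p' = p + v·dt = (-2.6600, -0.0260, 1.3700)
v + (F/m)dt = (2.0187, -1.3267, -1.4467)

p' = (-2.6600, -0.0260, 1.3700)
q' = (-0.7130, 0.5024, 0.4890, -0.0075)
v' = (2.0187, -1.3267, -1.4467)
ω' = (0.4870, 0.7275, 1.2828)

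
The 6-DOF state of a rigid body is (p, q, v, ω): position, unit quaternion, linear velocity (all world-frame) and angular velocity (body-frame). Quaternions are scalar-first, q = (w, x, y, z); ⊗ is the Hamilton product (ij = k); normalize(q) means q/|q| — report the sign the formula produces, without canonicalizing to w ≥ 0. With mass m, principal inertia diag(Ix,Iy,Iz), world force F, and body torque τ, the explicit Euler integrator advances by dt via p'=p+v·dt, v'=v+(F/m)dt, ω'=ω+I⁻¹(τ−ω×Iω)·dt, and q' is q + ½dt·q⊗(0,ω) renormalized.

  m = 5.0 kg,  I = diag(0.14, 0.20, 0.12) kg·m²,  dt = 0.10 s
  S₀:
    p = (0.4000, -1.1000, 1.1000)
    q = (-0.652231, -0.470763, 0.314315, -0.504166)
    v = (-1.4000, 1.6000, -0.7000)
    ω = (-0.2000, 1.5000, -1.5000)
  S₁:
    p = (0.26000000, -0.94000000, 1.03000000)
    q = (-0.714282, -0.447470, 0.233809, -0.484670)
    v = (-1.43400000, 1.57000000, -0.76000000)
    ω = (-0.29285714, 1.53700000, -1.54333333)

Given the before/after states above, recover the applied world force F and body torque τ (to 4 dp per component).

F = (-1.7000, -1.5000, -3.0000)
τ = (0.0500, 0.0800, -0.0700)

velocity change Δv = (-0.03400000, -0.03000000, -0.06000000)
F = m·Δv/dt = (-1.7000, -1.5000, -3.0000)
rate change Δω = (-0.09285714, 0.03700000, -0.04333333)
ω₀×(Iω₀) = (0.1800, 0.0060, -0.0180)
I·α + gyro = (0.0500, 0.0800, -0.0700)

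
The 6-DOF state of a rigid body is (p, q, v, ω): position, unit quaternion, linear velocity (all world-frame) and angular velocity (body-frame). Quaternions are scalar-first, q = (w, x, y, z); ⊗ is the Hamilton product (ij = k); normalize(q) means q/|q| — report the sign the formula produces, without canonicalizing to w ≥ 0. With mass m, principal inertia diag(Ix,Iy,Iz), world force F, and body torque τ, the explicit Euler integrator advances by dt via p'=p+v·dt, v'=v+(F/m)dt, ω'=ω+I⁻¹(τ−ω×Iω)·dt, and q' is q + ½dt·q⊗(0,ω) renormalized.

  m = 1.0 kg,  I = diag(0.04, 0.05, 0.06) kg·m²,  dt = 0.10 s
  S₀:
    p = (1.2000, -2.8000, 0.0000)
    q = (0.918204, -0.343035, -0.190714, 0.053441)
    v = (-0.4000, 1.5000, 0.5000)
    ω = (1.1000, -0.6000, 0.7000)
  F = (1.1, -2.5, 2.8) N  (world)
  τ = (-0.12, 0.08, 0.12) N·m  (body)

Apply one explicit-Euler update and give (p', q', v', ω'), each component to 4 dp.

p' = (1.1600, -2.6500, 0.0500)
q' = (0.9271, -0.2968, -0.2028, 0.1061)
v' = (-0.2900, 1.2500, 0.7800)
ω' = (0.8105, -0.4092, 0.9110)

precession coupling ω×(Iω) = (-0.0042, -0.0154, -0.0066)
angular accel α = (-2.8950, 1.9080, 2.1100)
new body rate ω' = (0.8105, -0.4092, 0.9110)
q⊗(0,ω) = (0.2255014, 0.9085892, -0.2520128, 1.0583492)
q + ½dt·q⊗(0,ω), renormalized = (0.9271, -0.2968, -0.2028, 0.1061)
p + v·dt = (1.1600, -2.6500, 0.0500)
v' = v + a·dt = (-0.2900, 1.2500, 0.7800)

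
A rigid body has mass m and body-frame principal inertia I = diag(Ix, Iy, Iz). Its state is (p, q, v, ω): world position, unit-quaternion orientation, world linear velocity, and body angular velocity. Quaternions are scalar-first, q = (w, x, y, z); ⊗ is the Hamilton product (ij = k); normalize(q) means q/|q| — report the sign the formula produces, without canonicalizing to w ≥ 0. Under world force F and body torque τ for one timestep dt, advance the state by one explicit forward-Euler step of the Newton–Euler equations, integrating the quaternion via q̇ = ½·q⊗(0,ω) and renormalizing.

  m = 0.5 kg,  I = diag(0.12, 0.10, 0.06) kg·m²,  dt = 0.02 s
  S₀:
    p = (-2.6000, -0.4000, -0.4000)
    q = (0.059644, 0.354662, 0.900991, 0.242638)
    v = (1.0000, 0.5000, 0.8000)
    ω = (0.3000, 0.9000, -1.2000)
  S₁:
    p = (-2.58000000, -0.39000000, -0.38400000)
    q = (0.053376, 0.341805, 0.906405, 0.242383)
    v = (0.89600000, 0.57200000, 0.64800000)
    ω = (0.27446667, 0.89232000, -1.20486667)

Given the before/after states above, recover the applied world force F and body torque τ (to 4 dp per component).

F = (-2.6000, 1.8000, -3.8000)
τ = (-0.1100, -0.0600, -0.0200)

Δω = ω₁−ω₀ = (-0.02553333, -0.00768000, -0.00486667)
gyro term ω₀×Iω₀ = (0.0432, -0.0216, -0.0054)
I·α + gyro = (-0.1100, -0.0600, -0.0200)
v₁ − v₀ = (-0.10400000, 0.07200000, -0.15200000)
applied force F = (-2.6000, 1.8000, -3.8000)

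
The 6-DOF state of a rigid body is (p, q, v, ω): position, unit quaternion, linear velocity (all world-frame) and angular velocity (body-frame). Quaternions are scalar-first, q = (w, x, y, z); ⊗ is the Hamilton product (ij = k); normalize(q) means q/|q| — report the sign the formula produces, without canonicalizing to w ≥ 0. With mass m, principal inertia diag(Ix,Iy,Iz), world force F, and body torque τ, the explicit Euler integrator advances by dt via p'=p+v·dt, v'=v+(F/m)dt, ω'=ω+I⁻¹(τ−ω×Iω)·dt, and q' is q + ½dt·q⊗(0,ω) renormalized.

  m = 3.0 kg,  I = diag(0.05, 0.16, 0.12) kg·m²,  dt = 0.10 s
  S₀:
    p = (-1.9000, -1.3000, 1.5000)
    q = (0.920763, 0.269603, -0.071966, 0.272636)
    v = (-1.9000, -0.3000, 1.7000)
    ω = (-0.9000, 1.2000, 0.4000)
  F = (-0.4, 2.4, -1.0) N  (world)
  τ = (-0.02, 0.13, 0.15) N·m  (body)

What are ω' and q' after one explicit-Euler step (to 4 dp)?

ω' = (-0.9016, 1.2655, 0.6240)
q' = (0.9290, 0.2097, -0.0343, 0.3031)

gyro term ω×Iω = (-0.0192, 0.0252, -0.1188)
(τ − ω×Iω)/I = (-0.0160, 0.6550, 2.2400)
new body rate ω' = (-0.9016, 1.2655, 0.6240)
Hamilton product q⊗(0,ω) = (0.2199475, -1.1846363, 0.7517020, 0.6270594)
q' = normalize(q + ½dt·q⊗(0,ω)) = (0.9290, 0.2097, -0.0343, 0.3031)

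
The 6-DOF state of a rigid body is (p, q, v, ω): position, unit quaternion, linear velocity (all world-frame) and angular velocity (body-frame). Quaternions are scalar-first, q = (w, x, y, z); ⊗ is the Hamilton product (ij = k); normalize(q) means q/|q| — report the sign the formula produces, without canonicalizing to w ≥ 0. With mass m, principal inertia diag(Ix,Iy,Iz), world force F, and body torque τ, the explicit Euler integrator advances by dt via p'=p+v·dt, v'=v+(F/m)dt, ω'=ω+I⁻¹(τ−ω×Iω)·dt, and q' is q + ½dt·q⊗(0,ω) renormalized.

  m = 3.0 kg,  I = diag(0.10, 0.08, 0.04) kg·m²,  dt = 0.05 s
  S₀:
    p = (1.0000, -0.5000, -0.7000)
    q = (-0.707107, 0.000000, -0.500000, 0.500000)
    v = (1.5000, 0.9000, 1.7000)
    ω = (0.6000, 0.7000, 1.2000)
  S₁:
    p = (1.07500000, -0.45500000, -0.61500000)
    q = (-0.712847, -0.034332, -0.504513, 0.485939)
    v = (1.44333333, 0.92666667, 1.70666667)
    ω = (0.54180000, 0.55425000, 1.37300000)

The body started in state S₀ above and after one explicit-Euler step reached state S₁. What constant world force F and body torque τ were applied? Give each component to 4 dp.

F = (-3.4000, 1.6000, 0.4000)
τ = (-0.1500, -0.1900, 0.1300)

rate change Δω = (-0.05820000, -0.14575000, 0.17300000)
ω₀×(Iω₀) = (-0.0336, 0.0432, -0.0084)
τ = I·(Δω/dt) + ω₀×(Iω₀) = (-0.1500, -0.1900, 0.1300)
velocity change Δv = (-0.05666667, 0.02666667, 0.00666667)
m·(v₁−v₀)/dt = (-3.4000, 1.6000, 0.4000)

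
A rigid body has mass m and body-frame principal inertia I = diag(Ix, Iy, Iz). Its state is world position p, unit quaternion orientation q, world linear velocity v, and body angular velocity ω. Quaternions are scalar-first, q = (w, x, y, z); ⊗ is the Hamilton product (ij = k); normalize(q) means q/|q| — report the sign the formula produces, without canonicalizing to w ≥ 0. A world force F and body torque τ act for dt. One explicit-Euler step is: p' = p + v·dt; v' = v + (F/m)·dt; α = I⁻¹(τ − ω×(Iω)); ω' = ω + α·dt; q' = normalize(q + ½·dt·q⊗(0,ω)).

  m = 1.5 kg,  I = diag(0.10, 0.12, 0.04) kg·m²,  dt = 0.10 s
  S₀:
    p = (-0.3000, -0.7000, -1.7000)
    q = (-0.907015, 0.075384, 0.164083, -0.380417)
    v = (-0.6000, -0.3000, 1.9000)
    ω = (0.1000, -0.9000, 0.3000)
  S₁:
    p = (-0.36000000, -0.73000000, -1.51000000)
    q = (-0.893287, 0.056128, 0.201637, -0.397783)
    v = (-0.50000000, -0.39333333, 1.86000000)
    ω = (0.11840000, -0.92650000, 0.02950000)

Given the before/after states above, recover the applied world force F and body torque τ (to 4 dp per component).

Δω = ω₁−ω₀ = (0.01840000, -0.02650000, -0.27050000)
I·α + gyro = (0.0400, -0.0300, -0.1100)
v₁ − v₀ = (0.10000000, -0.09333333, -0.04000000)
applied force F = (1.5000, -1.4000, -0.6000)

F = (1.5000, -1.4000, -0.6000)
τ = (0.0400, -0.0300, -0.1100)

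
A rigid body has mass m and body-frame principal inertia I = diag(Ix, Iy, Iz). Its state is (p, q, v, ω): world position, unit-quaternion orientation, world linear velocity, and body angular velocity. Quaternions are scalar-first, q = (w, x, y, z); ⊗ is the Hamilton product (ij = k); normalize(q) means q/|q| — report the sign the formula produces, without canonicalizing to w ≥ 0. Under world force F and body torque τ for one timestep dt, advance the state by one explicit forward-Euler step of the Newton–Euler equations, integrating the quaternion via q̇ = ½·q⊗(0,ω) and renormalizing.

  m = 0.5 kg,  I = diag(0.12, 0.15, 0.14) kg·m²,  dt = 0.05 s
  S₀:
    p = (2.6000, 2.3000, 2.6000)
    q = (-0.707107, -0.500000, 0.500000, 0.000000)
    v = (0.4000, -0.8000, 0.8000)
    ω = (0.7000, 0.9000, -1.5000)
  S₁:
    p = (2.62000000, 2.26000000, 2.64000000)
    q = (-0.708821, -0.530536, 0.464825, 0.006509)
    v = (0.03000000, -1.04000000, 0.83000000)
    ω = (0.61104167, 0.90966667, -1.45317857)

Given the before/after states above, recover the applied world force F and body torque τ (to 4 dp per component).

F = (-3.7000, -2.4000, 0.3000)
τ = (-0.2000, 0.0500, 0.1500)

velocity change Δv = (-0.37000000, -0.24000000, 0.03000000)
m·(v₁−v₀)/dt = (-3.7000, -2.4000, 0.3000)
ω₁ − ω₀ = (-0.08895833, 0.00966667, 0.04682143)
applied torque τ = (-0.2000, 0.0500, 0.1500)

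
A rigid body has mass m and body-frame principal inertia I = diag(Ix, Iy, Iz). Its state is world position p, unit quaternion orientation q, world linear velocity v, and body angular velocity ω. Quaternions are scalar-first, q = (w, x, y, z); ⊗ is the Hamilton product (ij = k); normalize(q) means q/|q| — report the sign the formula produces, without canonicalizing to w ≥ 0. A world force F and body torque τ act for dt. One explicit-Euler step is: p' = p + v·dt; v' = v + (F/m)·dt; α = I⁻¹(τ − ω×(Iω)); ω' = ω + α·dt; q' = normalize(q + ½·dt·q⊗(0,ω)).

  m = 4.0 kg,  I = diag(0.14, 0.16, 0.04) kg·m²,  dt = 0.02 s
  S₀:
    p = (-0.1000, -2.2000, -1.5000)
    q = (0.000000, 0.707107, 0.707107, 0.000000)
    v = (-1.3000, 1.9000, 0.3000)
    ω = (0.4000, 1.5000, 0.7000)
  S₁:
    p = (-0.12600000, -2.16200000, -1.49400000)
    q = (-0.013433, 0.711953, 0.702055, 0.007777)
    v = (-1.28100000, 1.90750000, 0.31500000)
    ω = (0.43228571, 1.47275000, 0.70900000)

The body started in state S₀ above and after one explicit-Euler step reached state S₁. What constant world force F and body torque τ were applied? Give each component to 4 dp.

ω₁ − ω₀ = (0.03228571, -0.02725000, 0.00900000)
applied torque τ = (0.1000, -0.1900, 0.0300)
Δv = v₁−v₀ = (0.01900000, 0.00750000, 0.01500000)
F = m·Δv/dt = (3.8000, 1.5000, 3.0000)

F = (3.8000, 1.5000, 3.0000)
τ = (0.1000, -0.1900, 0.0300)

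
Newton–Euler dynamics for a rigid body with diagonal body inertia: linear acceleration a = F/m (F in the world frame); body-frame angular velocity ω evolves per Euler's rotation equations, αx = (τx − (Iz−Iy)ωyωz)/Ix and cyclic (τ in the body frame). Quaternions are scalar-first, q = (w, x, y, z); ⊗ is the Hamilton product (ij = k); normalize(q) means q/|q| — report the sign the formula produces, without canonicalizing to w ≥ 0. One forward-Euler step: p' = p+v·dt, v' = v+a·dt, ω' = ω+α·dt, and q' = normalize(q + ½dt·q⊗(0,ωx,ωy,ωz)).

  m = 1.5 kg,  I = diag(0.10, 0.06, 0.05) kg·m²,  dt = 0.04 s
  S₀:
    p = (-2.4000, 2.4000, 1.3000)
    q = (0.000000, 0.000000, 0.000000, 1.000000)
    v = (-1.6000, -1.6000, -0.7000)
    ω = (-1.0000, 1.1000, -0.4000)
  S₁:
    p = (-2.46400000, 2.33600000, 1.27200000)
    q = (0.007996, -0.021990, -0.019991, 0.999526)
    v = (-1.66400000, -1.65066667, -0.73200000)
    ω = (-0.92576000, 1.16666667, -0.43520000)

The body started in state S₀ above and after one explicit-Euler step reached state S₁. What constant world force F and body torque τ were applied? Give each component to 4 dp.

F = (-2.4000, -1.9000, -1.2000)
τ = (0.1900, 0.1200, 0.0000)

ω₁ − ω₀ = (0.07424000, 0.06666667, -0.03520000)
τ = I·(Δω/dt) + ω₀×(Iω₀) = (0.1900, 0.1200, 0.0000)
v₁ − v₀ = (-0.06400000, -0.05066667, -0.03200000)
F = m·Δv/dt = (-2.4000, -1.9000, -1.2000)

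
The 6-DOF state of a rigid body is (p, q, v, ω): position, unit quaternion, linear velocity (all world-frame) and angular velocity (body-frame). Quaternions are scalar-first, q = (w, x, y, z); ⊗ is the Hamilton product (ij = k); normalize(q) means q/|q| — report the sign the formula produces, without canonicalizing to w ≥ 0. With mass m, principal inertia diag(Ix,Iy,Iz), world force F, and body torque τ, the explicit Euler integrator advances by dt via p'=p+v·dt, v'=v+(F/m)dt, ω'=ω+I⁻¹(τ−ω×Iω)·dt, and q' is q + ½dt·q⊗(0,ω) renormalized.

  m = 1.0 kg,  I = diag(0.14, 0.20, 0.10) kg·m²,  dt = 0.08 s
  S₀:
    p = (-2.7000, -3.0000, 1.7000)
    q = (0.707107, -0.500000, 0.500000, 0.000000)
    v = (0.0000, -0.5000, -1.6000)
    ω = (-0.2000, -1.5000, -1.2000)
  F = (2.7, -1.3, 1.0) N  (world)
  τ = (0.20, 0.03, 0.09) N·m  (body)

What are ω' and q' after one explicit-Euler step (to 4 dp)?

ω' = (0.0171, -1.4918, -1.1424)
q' = (0.7309, -0.5281, 0.4323, 0.0001)

(τ − ω×Iω)/I = (2.7143, 0.1020, 0.7200)
ω + α·dt = (0.0171, -1.4918, -1.1424)
q⊗(0,ω) = (0.6500000, -0.7414214, -1.6606605, 0.0014716)
updated quaternion q' = (0.7309, -0.5281, 0.4323, 0.0001)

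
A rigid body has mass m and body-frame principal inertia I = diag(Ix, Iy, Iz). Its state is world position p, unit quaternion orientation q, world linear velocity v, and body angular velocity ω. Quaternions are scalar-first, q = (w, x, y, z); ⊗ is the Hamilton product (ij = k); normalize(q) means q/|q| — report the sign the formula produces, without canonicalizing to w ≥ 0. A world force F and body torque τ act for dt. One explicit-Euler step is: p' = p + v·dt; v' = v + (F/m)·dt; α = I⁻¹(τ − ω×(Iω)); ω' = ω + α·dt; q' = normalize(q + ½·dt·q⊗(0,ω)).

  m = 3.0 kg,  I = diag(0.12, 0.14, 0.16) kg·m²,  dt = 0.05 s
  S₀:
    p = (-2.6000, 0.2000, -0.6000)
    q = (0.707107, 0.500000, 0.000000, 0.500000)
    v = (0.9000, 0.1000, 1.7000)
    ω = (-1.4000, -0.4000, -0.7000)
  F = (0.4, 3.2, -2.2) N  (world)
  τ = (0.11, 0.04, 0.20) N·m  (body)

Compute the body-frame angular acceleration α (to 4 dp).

precession coupling ω×(Iω) = (0.0056, -0.0392, 0.0112)
angular accel α = (0.8700, 0.5657, 1.1800)

α = (0.8700, 0.5657, 1.1800)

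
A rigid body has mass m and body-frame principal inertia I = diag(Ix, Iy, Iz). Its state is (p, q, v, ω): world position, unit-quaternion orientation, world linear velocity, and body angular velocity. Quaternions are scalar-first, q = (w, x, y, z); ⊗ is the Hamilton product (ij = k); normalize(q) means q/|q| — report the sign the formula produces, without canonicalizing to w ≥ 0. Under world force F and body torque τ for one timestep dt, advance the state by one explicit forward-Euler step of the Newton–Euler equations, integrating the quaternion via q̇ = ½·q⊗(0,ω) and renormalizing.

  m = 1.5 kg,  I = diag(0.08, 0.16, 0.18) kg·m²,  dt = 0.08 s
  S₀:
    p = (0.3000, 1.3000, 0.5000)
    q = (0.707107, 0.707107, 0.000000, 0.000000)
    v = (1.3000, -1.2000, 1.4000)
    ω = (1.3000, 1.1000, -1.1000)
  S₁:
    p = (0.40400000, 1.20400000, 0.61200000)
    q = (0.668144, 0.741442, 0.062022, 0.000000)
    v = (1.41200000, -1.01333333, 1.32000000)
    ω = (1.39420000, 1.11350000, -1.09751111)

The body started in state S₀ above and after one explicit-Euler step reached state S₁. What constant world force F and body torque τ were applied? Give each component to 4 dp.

ω₁ − ω₀ = (0.09420000, 0.01350000, 0.00248889)
gyro term ω₀×Iω₀ = (-0.0242, 0.1430, 0.1144)
τ = I·(Δω/dt) + ω₀×(Iω₀) = (0.0700, 0.1700, 0.1200)
Δv = v₁−v₀ = (0.11200000, 0.18666667, -0.08000000)
F = m·Δv/dt = (2.1000, 3.5000, -1.5000)

F = (2.1000, 3.5000, -1.5000)
τ = (0.0700, 0.1700, 0.1200)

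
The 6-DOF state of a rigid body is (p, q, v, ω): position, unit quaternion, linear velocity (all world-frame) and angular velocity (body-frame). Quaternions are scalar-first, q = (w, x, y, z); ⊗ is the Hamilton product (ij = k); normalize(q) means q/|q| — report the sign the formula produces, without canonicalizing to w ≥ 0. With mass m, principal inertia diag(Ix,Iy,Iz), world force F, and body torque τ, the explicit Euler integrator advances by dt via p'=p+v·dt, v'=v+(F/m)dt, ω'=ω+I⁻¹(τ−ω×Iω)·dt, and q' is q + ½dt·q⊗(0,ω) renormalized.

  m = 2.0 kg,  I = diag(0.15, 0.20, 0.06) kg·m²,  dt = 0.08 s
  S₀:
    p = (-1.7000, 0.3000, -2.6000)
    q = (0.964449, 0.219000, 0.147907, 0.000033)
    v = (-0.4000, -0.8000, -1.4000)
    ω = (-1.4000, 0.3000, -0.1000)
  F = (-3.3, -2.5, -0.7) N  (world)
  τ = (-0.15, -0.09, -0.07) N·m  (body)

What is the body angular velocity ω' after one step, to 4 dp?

ω' = (-1.4822, 0.2590, -0.1653)

ω×(Iω) gyroscopic = (0.0042, 0.0126, -0.0210)
α = I⁻¹(τ − ω×Iω) = (-1.0280, -0.5130, -0.8167)
ω' = ω + α·dt = (-1.4822, 0.2590, -0.1653)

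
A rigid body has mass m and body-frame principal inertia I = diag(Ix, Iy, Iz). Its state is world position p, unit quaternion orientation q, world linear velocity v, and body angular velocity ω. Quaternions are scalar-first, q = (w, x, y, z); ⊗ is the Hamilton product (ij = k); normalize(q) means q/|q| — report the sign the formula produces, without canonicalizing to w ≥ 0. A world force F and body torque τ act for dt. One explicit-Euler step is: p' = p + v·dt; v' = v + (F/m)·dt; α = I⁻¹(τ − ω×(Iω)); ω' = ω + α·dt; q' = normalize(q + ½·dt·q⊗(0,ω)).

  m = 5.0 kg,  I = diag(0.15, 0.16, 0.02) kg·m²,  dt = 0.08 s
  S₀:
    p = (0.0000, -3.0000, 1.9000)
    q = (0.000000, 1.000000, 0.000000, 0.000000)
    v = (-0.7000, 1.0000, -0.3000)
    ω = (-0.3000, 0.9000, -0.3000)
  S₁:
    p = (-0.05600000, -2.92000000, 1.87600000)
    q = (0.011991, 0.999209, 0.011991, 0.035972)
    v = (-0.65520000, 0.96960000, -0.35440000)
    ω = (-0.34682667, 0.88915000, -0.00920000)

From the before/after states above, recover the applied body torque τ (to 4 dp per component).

τ = (-0.0500, -0.0100, 0.0700)

ω₁ − ω₀ = (-0.04682667, -0.01085000, 0.29080000)
gyro term ω₀×Iω₀ = (0.0378, 0.0117, -0.0027)
I·α + gyro = (-0.0500, -0.0100, 0.0700)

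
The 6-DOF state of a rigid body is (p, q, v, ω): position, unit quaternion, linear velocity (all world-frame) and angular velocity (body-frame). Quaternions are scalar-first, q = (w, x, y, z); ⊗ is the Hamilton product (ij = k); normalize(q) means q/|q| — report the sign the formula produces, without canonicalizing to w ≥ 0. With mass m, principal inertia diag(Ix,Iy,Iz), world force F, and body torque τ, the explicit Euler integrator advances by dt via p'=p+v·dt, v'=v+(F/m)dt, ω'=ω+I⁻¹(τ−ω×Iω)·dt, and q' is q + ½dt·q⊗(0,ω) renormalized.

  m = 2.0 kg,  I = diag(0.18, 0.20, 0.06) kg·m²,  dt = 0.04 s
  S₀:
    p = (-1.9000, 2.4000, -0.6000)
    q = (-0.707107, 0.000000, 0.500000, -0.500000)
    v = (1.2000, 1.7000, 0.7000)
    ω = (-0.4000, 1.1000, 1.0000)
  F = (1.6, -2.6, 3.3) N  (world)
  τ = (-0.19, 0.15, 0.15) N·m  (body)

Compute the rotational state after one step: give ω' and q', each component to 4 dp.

ω×(Iω) gyroscopic = (-0.1540, -0.0480, -0.0088)
(τ − ω×Iω)/I = (-0.2000, 0.9900, 2.6467)
ω + α·dt = (-0.4080, 1.1396, 1.1059)
q⊗(0,ω) = (-0.0500000, 1.3328428, -0.5778177, -0.5071070)
q' = normalize(q + ½dt·q⊗(0,ω)) = (-0.7078, 0.0266, 0.4882, -0.5099)

ω' = (-0.4080, 1.1396, 1.1059)
q' = (-0.7078, 0.0266, 0.4882, -0.5099)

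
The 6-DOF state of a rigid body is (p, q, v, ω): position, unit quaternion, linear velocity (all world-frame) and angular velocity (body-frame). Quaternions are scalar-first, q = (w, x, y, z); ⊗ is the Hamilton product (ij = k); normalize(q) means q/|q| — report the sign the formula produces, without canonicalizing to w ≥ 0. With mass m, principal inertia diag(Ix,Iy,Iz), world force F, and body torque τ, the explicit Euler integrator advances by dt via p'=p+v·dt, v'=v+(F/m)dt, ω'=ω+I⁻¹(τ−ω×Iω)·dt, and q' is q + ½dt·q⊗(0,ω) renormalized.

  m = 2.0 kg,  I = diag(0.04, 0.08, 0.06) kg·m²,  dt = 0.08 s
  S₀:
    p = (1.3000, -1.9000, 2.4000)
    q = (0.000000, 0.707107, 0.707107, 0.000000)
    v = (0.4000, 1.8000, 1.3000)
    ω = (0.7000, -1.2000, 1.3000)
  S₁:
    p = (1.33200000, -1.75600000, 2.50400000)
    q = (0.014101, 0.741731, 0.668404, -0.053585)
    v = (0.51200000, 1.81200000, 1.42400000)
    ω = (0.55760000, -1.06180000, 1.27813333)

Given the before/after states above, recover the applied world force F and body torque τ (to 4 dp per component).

rate change Δω = (-0.14240000, 0.13820000, -0.02186667)
applied torque τ = (-0.0400, 0.1200, -0.0500)
Δv = v₁−v₀ = (0.11200000, 0.01200000, 0.12400000)
F = m·Δv/dt = (2.8000, 0.3000, 3.1000)

F = (2.8000, 0.3000, 3.1000)
τ = (-0.0400, 0.1200, -0.0500)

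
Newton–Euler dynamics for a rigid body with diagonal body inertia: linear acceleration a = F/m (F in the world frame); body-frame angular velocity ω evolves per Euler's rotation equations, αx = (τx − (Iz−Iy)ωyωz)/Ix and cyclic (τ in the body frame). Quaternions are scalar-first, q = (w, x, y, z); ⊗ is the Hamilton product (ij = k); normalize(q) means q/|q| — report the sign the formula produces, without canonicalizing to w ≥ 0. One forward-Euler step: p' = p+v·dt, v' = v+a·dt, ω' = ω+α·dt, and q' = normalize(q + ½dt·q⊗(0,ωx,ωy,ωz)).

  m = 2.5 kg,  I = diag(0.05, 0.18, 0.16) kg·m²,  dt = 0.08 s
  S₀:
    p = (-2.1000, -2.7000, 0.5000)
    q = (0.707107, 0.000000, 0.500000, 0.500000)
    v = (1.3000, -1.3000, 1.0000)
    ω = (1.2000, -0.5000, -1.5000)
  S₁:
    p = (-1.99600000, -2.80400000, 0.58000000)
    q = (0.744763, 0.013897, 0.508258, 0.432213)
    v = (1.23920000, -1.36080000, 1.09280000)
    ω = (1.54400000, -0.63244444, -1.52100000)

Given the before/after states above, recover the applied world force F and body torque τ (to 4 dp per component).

F = (-1.9000, -1.9000, 2.9000)
τ = (0.2000, -0.1000, -0.1200)

rate change Δω = (0.34400000, -0.13244444, -0.02100000)
precession coupling = (-0.0150, 0.1980, -0.0780)
τ = I·(Δω/dt) + ω₀×(Iω₀) = (0.2000, -0.1000, -0.1200)
v₁ − v₀ = (-0.06080000, -0.06080000, 0.09280000)
F = m·Δv/dt = (-1.9000, -1.9000, 2.9000)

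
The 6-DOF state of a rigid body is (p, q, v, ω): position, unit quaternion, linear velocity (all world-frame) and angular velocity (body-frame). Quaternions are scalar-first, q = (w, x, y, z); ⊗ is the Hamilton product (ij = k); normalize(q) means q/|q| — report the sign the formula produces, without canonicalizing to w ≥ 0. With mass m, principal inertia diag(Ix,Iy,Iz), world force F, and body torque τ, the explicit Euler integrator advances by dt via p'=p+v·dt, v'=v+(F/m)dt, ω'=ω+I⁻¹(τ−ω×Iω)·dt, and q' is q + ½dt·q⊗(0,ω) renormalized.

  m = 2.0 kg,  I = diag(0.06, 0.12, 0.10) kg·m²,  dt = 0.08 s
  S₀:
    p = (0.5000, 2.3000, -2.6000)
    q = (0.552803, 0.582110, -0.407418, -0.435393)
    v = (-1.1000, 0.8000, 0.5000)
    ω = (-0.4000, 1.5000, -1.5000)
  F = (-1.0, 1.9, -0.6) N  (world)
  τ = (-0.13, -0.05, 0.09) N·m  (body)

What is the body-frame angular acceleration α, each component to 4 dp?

gyro term ω×Iω = (0.0450, -0.0240, -0.0360)
angular accel α = (-2.9167, -0.2167, 1.2600)

α = (-2.9167, -0.2167, 1.2600)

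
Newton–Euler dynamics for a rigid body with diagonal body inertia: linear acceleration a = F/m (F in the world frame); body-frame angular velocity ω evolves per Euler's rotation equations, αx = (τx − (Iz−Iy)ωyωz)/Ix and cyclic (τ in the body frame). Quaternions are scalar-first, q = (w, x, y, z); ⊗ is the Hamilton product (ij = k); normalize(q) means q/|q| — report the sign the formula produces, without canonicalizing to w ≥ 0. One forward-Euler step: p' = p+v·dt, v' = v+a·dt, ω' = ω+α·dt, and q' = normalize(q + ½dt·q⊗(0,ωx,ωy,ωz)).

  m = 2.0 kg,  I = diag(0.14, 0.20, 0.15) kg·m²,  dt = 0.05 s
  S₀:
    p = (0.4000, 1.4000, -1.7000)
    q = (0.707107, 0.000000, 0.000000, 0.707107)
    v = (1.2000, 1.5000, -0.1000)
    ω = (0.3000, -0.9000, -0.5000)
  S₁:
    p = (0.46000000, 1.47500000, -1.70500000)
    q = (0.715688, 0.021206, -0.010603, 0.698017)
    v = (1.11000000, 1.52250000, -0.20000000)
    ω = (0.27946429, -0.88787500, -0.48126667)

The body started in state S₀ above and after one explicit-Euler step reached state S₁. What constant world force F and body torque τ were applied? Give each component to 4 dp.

F = (-3.6000, 0.9000, -4.0000)
τ = (-0.0800, 0.0500, 0.0400)

Δω = ω₁−ω₀ = (-0.02053571, 0.01212500, 0.01873333)
precession coupling = (-0.0225, 0.0015, -0.0162)
applied torque τ = (-0.0800, 0.0500, 0.0400)
Δv = v₁−v₀ = (-0.09000000, 0.02250000, -0.10000000)
applied force F = (-3.6000, 0.9000, -4.0000)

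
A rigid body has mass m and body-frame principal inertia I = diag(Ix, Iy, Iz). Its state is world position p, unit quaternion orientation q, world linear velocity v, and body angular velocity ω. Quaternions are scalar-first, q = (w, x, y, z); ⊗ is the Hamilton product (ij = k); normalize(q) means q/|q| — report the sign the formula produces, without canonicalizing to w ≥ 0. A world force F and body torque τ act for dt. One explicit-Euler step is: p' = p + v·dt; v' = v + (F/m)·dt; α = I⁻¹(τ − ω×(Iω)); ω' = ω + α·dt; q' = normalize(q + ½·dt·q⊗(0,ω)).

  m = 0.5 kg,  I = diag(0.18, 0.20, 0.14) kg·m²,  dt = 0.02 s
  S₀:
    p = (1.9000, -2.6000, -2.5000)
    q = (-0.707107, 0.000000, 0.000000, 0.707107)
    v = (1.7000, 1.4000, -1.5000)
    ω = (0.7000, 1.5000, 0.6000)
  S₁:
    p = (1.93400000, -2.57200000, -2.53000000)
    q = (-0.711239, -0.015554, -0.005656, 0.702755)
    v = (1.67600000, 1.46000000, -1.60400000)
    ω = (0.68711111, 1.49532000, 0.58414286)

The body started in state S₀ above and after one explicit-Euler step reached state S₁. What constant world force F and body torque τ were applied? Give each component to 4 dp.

F = (-0.6000, 1.5000, -2.6000)
τ = (-0.1700, -0.0300, -0.0900)

Δv = v₁−v₀ = (-0.02400000, 0.06000000, -0.10400000)
F = m·Δv/dt = (-0.6000, 1.5000, -2.6000)
Δω = ω₁−ω₀ = (-0.01288889, -0.00468000, -0.01585714)
ω₀×(Iω₀) = (-0.0540, 0.0168, 0.0210)
I·α + gyro = (-0.1700, -0.0300, -0.0900)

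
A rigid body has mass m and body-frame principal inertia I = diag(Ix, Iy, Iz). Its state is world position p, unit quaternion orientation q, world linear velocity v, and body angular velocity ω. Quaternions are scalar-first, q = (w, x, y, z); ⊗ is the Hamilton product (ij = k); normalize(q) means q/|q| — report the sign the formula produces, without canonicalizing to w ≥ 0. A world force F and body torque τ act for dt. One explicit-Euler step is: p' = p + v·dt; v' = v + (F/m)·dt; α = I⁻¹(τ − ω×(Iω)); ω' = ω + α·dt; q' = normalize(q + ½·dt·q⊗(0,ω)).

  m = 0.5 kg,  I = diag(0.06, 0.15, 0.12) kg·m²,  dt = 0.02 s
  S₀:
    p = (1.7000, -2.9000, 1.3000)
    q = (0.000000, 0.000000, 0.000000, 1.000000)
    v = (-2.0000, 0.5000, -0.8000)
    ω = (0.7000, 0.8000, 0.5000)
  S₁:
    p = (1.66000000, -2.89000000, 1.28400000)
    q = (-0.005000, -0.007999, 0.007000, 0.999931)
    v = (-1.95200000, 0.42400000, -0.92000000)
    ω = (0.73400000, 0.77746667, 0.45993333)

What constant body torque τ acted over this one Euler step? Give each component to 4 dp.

rate change Δω = (0.03400000, -0.02253333, -0.04006667)
ω₀×(Iω₀) = (-0.0120, -0.0210, 0.0504)
τ = I·(Δω/dt) + ω₀×(Iω₀) = (0.0900, -0.1900, -0.1900)

τ = (0.0900, -0.1900, -0.1900)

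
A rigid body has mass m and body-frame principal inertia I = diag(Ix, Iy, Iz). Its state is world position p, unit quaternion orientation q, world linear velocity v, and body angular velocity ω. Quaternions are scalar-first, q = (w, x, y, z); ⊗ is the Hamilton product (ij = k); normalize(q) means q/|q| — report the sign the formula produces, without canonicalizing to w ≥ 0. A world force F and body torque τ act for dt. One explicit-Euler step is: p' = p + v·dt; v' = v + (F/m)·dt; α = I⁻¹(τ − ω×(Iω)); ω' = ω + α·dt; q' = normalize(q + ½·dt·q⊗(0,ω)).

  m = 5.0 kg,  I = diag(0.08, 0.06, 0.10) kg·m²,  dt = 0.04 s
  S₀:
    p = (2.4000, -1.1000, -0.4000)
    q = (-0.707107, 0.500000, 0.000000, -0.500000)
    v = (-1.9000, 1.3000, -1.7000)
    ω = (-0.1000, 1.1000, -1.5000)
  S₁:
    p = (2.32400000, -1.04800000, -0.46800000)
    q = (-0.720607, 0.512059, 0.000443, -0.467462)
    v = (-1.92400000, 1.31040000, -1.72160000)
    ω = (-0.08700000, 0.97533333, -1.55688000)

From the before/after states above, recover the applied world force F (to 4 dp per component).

F = (-3.0000, 1.3000, -2.7000)

Δv = v₁−v₀ = (-0.02400000, 0.01040000, -0.02160000)
applied force F = (-3.0000, 1.3000, -2.7000)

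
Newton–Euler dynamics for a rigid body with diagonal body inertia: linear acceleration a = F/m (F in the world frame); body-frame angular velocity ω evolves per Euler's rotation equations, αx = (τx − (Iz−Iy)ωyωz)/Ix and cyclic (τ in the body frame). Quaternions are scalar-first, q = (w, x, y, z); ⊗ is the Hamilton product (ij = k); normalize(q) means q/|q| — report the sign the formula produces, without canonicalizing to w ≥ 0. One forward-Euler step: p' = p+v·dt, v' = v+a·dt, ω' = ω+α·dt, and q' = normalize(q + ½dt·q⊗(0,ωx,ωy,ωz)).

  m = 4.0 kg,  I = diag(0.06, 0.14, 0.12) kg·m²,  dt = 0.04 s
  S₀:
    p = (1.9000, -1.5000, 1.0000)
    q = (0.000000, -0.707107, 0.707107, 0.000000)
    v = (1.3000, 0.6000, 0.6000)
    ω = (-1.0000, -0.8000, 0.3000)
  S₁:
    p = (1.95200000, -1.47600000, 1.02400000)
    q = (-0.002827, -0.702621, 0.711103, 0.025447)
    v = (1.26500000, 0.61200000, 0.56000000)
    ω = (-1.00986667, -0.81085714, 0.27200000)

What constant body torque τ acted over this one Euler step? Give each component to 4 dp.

Δω = ω₁−ω₀ = (-0.00986667, -0.01085714, -0.02800000)
I·α + gyro = (-0.0100, -0.0200, -0.0200)

τ = (-0.0100, -0.0200, -0.0200)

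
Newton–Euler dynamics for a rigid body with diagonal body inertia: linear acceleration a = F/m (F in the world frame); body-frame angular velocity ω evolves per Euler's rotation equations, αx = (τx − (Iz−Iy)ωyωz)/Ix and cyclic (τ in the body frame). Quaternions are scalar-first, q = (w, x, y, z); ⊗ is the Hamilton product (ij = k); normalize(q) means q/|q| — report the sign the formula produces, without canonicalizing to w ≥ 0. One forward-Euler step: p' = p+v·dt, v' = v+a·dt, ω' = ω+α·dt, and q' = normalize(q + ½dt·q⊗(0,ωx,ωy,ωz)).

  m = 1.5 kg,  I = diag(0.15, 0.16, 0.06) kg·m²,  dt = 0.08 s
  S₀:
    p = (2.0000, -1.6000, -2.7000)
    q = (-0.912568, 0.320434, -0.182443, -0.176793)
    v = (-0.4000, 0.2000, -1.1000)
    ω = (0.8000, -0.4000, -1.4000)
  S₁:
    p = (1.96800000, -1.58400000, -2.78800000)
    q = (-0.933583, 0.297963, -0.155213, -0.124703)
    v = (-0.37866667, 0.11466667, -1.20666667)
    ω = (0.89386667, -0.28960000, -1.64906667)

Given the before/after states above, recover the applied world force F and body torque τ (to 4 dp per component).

Δω = ω₁−ω₀ = (0.09386667, 0.11040000, -0.24906667)
ω₀×(Iω₀) = (-0.0560, -0.1008, -0.0032)
I·α + gyro = (0.1200, 0.1200, -0.1900)
Δv = v₁−v₀ = (0.02133333, -0.08533333, -0.10666667)
m·(v₁−v₀)/dt = (0.4000, -1.6000, -2.0000)

F = (0.4000, -1.6000, -2.0000)
τ = (0.1200, 0.1200, -0.1900)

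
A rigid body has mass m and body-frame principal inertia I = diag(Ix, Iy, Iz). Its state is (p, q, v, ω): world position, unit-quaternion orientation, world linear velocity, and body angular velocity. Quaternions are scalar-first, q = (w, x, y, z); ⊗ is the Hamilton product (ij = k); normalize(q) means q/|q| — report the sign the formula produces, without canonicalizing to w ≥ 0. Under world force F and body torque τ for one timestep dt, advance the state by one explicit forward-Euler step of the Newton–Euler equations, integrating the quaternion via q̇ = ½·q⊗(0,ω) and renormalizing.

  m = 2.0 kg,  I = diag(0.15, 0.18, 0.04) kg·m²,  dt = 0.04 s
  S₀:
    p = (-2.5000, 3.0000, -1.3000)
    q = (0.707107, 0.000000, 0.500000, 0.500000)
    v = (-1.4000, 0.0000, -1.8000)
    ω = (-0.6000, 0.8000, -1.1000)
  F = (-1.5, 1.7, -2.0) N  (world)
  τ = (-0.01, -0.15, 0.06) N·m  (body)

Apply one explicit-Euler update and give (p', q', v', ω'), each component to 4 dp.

α = I⁻¹(τ − ω×Iω) = (-0.8880, -1.2367, 1.8600)
ω + α·dt = (-0.6355, 0.7505, -1.0256)
q⊗(0,ω) = (0.1500000, -1.3742642, 0.2656856, -0.4778177)
q + ½dt·q⊗(0,ω), renormalized = (0.7098, -0.0275, 0.5051, 0.4902)
a = F/m = (-0.7500, 0.8500, -1.0000)
new position p' = (-2.5560, 3.0000, -1.3720)
v' = v + a·dt = (-1.4300, 0.0340, -1.8400)

p' = (-2.5560, 3.0000, -1.3720)
q' = (0.7098, -0.0275, 0.5051, 0.4902)
v' = (-1.4300, 0.0340, -1.8400)
ω' = (-0.6355, 0.7505, -1.0256)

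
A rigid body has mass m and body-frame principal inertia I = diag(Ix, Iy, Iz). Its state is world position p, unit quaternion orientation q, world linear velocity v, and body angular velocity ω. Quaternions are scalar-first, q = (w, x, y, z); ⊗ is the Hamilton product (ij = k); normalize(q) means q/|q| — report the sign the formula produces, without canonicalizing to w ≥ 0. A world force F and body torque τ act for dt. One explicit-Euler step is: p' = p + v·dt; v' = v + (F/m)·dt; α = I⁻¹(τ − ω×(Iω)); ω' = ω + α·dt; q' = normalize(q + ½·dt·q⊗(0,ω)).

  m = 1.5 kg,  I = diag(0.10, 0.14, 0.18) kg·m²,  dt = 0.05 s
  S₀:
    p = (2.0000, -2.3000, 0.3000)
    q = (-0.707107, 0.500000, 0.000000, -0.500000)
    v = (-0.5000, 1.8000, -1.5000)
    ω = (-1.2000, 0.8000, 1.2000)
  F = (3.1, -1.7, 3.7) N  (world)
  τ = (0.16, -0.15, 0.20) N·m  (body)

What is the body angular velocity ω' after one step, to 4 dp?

ω' = (-1.1392, 0.7053, 1.2662)

ω×(Iω) gyroscopic = (0.0384, 0.1152, -0.0384)
angular accel α = (1.2160, -1.8943, 1.3244)
ω + α·dt = (-1.1392, 0.7053, 1.2662)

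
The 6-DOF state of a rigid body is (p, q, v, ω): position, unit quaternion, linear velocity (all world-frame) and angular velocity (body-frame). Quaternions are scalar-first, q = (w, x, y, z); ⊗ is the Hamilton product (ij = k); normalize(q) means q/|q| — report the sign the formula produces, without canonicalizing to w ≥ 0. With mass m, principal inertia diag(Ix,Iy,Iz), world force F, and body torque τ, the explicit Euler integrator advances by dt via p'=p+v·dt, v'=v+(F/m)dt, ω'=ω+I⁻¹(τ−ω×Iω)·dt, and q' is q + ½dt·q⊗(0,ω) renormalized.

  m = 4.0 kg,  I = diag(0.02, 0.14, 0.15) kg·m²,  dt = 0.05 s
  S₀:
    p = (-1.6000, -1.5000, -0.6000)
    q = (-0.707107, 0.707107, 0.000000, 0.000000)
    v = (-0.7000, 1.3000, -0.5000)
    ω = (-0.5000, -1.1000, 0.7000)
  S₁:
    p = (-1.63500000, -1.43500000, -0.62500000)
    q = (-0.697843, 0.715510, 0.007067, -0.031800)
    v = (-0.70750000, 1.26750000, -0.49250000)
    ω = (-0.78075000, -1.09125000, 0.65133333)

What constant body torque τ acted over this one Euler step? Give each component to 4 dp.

rate change Δω = (-0.28075000, 0.00875000, -0.04866667)
τ = I·(Δω/dt) + ω₀×(Iω₀) = (-0.1200, 0.0700, -0.0800)

τ = (-0.1200, 0.0700, -0.0800)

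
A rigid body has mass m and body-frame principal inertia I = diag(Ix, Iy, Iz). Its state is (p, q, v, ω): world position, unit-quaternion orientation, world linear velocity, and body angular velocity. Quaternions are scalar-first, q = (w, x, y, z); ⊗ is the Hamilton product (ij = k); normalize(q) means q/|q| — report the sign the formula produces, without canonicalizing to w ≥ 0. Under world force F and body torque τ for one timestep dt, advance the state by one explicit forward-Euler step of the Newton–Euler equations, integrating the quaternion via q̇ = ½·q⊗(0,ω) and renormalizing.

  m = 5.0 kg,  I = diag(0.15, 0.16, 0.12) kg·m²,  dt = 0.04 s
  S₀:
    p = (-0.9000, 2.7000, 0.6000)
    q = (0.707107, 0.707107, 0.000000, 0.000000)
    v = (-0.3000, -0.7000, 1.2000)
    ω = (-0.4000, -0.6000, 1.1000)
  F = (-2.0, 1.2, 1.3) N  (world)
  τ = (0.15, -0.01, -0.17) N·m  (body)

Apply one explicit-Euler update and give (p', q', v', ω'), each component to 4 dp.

p' = (-0.9120, 2.6720, 0.6480)
q' = (0.7125, 0.7012, -0.0240, 0.0071)
v' = (-0.3160, -0.6904, 1.2104)
ω' = (-0.3670, -0.5992, 1.0425)

a = (-0.4000, 0.2400, 0.2600)
p' = p + v·dt = (-0.9120, 2.6720, 0.6480)
v' = v + a·dt = (-0.3160, -0.6904, 1.2104)
gyro term ω×Iω = (0.0264, -0.0132, 0.0024)
angular accel α = (0.8240, 0.0200, -1.4367)
new body rate ω' = (-0.3670, -0.5992, 1.0425)
Hamilton product q⊗(0,ω) = (0.2828428, -0.2828428, -1.2020819, 0.3535535)
updated quaternion q' = (0.7125, 0.7012, -0.0240, 0.0071)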